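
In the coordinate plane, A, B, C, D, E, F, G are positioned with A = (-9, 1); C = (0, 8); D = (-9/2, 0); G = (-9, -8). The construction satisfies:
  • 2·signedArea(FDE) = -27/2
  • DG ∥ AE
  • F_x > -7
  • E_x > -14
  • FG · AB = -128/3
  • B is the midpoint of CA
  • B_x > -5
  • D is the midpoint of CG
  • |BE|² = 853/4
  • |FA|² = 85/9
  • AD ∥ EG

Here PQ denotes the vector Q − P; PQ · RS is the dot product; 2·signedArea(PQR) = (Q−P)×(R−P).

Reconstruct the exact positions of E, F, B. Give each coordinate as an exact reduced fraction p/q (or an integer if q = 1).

B = (-9/2, 9/2)
E = (-27/2, -7)
F = (-6, 1/3)

1. E_x = -27/2  [AD ∥ EG ∩ DG ∥ AE]
2. E_y = -7  [AD ∥ EG ∩ DG ∥ AE]
   → E = (-27/2, -7)
3. F_x = -6  [line 7·x + -9·y + 45 = 0 ∩ |FA|² = 85/9]
4. F_y = 1/3  [line 7·x + -9·y + 45 = 0 ∩ |FA|² = 85/9]
   → F = (-6, 1/3)
5. B_x = -9/2  [FG · AB = -128/3 ∩ B is the midpoint of CA]
6. B_y = 9/2  [FG · AB = -128/3 ∩ B is the midpoint of CA]
   → B = (-9/2, 9/2)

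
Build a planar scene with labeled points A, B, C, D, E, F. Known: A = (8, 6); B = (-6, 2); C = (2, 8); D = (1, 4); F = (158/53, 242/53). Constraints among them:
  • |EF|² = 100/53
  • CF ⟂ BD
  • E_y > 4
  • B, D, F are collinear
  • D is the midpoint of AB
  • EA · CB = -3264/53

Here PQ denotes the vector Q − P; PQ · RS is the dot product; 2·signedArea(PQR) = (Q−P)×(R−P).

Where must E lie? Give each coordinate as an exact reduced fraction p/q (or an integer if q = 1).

E = (88/53, 222/53)

1. E_x = 88/53  [line 8·x + 6·y + -2036/53 = 0 ∩ |EF|² = 100/53]
2. E_y = 222/53  [line 8·x + 6·y + -2036/53 = 0 ∩ |EF|² = 100/53]
   → E = (88/53, 222/53)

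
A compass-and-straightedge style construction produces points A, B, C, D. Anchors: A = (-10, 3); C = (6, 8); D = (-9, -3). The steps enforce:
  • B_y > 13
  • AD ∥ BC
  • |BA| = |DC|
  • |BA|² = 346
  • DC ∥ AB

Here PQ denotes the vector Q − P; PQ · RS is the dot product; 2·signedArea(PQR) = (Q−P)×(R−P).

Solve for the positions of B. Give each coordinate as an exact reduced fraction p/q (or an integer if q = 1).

1. B_x = 5  [AD ∥ BC ∩ DC ∥ AB]
2. B_y = 14  [AD ∥ BC ∩ DC ∥ AB]
   → B = (5, 14)

B = (5, 14)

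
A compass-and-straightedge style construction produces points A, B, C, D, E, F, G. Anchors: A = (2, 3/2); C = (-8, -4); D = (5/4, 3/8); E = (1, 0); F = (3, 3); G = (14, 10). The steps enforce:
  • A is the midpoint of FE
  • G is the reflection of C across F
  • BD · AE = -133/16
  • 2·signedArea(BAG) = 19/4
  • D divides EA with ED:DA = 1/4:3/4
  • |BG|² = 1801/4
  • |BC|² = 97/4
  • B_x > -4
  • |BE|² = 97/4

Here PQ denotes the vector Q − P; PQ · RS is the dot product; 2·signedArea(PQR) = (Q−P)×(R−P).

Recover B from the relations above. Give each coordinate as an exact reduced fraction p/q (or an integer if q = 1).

1. B_x = -7/2  [2·signedArea(BAG) = 19/4 ∩ BD · AE = -133/16]
2. B_y = -2  [2·signedArea(BAG) = 19/4 ∩ BD · AE = -133/16]
   → B = (-7/2, -2)

B = (-7/2, -2)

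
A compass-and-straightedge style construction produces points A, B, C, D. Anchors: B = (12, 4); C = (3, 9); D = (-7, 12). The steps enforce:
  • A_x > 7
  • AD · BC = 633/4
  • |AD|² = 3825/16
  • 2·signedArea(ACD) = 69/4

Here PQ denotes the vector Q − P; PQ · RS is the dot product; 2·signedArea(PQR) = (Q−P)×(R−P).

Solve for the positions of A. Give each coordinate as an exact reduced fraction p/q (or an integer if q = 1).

1. A_x = 29/4  [2·signedArea(ACD) = 69/4 ∩ AD · BC = 633/4]
2. A_y = 6  [2·signedArea(ACD) = 69/4 ∩ AD · BC = 633/4]
   → A = (29/4, 6)

A = (29/4, 6)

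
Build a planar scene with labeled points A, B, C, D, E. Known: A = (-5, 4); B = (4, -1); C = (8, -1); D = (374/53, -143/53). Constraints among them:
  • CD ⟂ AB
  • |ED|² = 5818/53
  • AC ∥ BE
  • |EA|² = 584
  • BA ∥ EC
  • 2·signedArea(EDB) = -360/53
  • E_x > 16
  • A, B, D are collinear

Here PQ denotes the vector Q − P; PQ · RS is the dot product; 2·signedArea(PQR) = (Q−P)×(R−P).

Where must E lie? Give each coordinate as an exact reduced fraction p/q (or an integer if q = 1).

E = (17, -6)

1. E_x = 17  [BA ∥ EC ∩ AC ∥ BE]
2. E_y = -6  [BA ∥ EC ∩ AC ∥ BE]
   → E = (17, -6)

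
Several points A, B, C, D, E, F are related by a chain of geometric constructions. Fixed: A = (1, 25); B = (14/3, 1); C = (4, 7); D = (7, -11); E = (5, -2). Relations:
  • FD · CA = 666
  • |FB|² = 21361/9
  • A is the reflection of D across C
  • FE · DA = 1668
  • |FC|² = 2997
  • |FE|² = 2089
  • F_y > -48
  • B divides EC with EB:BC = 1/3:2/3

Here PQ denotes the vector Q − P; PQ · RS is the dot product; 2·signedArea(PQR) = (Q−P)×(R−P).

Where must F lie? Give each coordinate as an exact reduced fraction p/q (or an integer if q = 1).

1. F_x = 13  [line 3·x + -18·y + -885 = 0 ∩ |FC|² = 2997]
2. F_y = -47  [line 3·x + -18·y + -885 = 0 ∩ |FC|² = 2997]
   → F = (13, -47)

F = (13, -47)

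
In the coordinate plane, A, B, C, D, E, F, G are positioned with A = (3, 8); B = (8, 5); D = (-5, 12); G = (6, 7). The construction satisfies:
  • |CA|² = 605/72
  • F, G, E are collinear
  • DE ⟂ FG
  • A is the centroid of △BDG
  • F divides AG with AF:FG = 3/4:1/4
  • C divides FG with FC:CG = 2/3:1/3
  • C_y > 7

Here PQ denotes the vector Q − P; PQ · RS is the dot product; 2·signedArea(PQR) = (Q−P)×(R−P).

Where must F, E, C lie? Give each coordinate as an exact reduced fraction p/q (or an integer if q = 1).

C = (23/4, 85/12)
E = (-27/5, 54/5)
F = (21/4, 29/4)

1. F_x = 21/4  [F divides AG with AF:FG = 3/4:1/4]
2. F_y = 29/4  [F divides AG with AF:FG = 3/4:1/4]
   → F = (21/4, 29/4)
3. E_x = -27/5  [F, G, E are collinear ∩ DE ⟂ FG]
4. E_y = 54/5  [F, G, E are collinear ∩ DE ⟂ FG]
   → E = (-27/5, 54/5)
5. C_x = 23/4  [C divides FG with FC:CG = 2/3:1/3]
6. C_y = 85/12  [C divides FG with FC:CG = 2/3:1/3]
   → C = (23/4, 85/12)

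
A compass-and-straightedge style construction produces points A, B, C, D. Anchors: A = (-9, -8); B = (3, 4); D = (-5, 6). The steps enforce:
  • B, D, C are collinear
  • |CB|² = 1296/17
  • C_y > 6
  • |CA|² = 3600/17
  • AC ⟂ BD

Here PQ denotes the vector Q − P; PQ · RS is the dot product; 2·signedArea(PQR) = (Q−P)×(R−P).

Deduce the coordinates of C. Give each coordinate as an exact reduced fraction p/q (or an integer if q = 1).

C = (-93/17, 104/17)

1. C_x = -93/17  [B, D, C are collinear ∩ AC ⟂ BD]
2. C_y = 104/17  [B, D, C are collinear ∩ AC ⟂ BD]
   → C = (-93/17, 104/17)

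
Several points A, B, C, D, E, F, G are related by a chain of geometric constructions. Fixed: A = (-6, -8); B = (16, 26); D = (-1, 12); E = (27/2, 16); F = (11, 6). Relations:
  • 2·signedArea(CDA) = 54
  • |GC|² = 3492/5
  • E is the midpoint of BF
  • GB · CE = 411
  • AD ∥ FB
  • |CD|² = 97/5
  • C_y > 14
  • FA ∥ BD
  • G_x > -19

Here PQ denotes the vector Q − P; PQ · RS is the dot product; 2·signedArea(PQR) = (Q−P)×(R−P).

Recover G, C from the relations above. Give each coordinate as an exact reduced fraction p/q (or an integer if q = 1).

1. C_x = 12/5  [line 20·x + -5·y + 26 = 0 ∩ |CD|² = 97/5]
2. C_y = 74/5  [line 20·x + -5·y + 26 = 0 ∩ |CD|² = 97/5]
   → C = (12/5, 74/5)
3. G_x = -18  [line -111/10·x + -6/5·y + -1011/5 = 0 ∩ |GC|² = 3492/5]
4. G_y = -2  [line -111/10·x + -6/5·y + -1011/5 = 0 ∩ |GC|² = 3492/5]
   → G = (-18, -2)

C = (12/5, 74/5)
G = (-18, -2)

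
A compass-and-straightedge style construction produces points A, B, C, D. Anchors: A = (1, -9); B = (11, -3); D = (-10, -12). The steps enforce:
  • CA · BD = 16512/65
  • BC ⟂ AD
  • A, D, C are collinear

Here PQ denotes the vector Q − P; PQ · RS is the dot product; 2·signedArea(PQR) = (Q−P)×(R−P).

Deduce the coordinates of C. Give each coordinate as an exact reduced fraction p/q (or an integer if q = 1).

C = (769/65, -393/65)

1. C_x = 769/65  [A, D, C are collinear ∩ BC ⟂ AD]
2. C_y = -393/65  [A, D, C are collinear ∩ BC ⟂ AD]
   → C = (769/65, -393/65)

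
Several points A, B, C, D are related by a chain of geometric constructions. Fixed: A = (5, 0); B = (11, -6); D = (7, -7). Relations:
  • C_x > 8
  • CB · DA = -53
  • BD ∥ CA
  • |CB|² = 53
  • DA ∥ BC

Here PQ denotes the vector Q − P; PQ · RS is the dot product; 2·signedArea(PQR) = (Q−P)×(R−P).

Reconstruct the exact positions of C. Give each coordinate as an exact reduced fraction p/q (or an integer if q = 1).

1. C_x = 9  [BD ∥ CA ∩ DA ∥ BC]
2. C_y = 1  [BD ∥ CA ∩ DA ∥ BC]
   → C = (9, 1)

C = (9, 1)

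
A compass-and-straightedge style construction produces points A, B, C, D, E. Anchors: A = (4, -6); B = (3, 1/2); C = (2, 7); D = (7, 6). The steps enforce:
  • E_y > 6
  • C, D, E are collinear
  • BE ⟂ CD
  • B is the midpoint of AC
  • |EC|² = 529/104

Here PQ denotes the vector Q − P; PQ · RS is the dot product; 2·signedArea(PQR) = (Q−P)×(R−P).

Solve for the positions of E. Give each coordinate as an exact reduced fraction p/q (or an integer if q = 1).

E = (219/52, 341/52)

1. E_x = 219/52  [C, D, E are collinear ∩ BE ⟂ CD]
2. E_y = 341/52  [C, D, E are collinear ∩ BE ⟂ CD]
   → E = (219/52, 341/52)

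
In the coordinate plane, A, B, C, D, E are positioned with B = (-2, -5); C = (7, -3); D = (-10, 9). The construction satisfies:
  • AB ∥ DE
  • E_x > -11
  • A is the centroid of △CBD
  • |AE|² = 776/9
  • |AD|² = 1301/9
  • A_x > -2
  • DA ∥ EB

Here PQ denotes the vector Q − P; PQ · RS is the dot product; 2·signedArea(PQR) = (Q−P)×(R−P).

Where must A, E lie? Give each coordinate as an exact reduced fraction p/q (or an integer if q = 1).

A = (-5/3, 1/3)
E = (-31/3, 11/3)

1. A_x = -5/3  [A is the centroid of △CBD]
2. A_y = 1/3  [A is the centroid of △CBD]
   → A = (-5/3, 1/3)
3. E_x = -31/3  [DA ∥ EB ∩ AB ∥ DE]
4. E_y = 11/3  [DA ∥ EB ∩ AB ∥ DE]
   → E = (-31/3, 11/3)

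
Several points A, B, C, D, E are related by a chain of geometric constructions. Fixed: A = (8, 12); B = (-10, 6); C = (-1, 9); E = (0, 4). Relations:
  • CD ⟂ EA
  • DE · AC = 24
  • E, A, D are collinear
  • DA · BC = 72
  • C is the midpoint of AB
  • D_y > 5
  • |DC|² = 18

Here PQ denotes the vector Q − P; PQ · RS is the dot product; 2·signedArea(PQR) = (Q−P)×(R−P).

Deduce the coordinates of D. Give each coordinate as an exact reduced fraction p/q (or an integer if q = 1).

1. D_x = 2  [E, A, D are collinear ∩ CD ⟂ EA]
2. D_y = 6  [E, A, D are collinear ∩ CD ⟂ EA]
   → D = (2, 6)

D = (2, 6)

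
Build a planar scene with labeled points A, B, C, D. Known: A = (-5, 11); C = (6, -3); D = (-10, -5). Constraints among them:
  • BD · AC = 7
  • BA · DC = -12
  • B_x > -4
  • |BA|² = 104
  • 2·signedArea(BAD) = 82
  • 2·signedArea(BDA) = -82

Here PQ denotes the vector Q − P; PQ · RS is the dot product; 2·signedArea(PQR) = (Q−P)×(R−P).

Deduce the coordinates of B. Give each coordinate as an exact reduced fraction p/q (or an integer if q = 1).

B = (-3, 1)

1. B_x = -3  [2·signedArea(BDA) = -82 ∩ BA · DC = -12]
2. B_y = 1  [2·signedArea(BDA) = -82 ∩ BA · DC = -12]
   → B = (-3, 1)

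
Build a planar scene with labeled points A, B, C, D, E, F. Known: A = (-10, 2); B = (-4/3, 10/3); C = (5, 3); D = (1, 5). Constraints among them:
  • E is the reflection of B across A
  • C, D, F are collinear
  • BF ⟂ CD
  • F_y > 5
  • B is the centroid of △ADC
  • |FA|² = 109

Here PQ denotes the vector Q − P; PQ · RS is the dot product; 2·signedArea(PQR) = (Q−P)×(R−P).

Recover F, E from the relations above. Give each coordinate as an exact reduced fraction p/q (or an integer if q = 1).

E = (-56/3, 2/3)
F = (-1/5, 28/5)

1. F_x = -1/5  [C, D, F are collinear ∩ BF ⟂ CD]
2. F_y = 28/5  [C, D, F are collinear ∩ BF ⟂ CD]
   → F = (-1/5, 28/5)
3. E_x = -56/3  [E is the reflection of B across A]
4. E_y = 2/3  [E is the reflection of B across A]
   → E = (-56/3, 2/3)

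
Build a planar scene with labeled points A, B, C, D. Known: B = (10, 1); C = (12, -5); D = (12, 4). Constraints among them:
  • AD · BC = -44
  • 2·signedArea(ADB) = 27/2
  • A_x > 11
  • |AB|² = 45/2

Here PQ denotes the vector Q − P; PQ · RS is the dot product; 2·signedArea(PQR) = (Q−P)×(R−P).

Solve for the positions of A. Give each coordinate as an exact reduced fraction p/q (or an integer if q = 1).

A = (23/2, -7/2)

1. A_x = 23/2  [2·signedArea(ADB) = 27/2 ∩ AD · BC = -44]
2. A_y = -7/2  [2·signedArea(ADB) = 27/2 ∩ AD · BC = -44]
   → A = (23/2, -7/2)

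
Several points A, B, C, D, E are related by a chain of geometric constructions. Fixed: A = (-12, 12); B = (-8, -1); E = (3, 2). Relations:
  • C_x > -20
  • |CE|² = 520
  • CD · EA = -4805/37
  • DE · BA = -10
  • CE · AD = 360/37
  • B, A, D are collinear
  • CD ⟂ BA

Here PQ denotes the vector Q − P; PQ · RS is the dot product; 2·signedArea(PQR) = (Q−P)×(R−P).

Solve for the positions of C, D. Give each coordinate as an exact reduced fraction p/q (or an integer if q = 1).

1. D_x = -300/37  [B, A, D are collinear ∩ DE · BA = -10]
2. D_y = -24/37  [B, A, D are collinear ∩ DE · BA = -10]
   → D = (-300/37, -24/37)
3. C_x = -19  [CD · EA = -4805/37 ∩ CD ⟂ BA]
4. C_y = -4  [CD · EA = -4805/37 ∩ CD ⟂ BA]
   → C = (-19, -4)

C = (-19, -4)
D = (-300/37, -24/37)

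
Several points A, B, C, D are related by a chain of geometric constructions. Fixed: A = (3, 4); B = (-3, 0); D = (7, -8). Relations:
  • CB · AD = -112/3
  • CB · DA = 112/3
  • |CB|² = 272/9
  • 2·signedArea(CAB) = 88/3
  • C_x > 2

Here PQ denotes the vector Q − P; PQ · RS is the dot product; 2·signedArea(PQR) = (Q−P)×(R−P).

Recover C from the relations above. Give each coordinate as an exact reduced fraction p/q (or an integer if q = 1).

C = (7/3, -4/3)

1. C_x = 7/3  [CB · AD = -112/3 ∩ 2·signedArea(CAB) = 88/3]
2. C_y = -4/3  [CB · AD = -112/3 ∩ 2·signedArea(CAB) = 88/3]
   → C = (7/3, -4/3)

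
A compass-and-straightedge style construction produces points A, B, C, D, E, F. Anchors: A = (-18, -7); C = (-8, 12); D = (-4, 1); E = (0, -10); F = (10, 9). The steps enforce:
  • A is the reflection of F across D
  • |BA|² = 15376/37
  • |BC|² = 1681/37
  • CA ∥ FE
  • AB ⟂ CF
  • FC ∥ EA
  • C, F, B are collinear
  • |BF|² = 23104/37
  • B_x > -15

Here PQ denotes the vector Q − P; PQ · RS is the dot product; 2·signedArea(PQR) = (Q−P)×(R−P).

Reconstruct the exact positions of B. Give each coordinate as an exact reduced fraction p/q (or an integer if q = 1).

1. B_x = -542/37  [C, F, B are collinear ∩ AB ⟂ CF]
2. B_y = 485/37  [C, F, B are collinear ∩ AB ⟂ CF]
   → B = (-542/37, 485/37)

B = (-542/37, 485/37)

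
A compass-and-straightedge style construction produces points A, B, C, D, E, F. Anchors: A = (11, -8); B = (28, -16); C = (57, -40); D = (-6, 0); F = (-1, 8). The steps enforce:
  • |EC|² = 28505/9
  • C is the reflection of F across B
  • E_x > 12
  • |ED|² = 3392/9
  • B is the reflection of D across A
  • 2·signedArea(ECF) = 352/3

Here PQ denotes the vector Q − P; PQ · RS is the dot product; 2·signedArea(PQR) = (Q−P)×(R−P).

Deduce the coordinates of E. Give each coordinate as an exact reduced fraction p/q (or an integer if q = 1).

1. E_x = 38/3  [line -48·x + -58·y + 896/3 = 0 ∩ |ED|² = 3392/9]
2. E_y = -16/3  [line -48·x + -58·y + 896/3 = 0 ∩ |ED|² = 3392/9]
   → E = (38/3, -16/3)

E = (38/3, -16/3)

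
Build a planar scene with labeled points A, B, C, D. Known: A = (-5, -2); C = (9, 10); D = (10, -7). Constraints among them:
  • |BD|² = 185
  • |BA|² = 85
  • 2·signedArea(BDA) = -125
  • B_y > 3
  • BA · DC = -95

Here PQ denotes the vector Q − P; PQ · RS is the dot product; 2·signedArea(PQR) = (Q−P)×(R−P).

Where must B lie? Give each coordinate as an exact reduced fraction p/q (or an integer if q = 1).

B = (2, 4)

1. B_x = 2  [BA · DC = -95 ∩ 2·signedArea(BDA) = -125]
2. B_y = 4  [BA · DC = -95 ∩ 2·signedArea(BDA) = -125]
   → B = (2, 4)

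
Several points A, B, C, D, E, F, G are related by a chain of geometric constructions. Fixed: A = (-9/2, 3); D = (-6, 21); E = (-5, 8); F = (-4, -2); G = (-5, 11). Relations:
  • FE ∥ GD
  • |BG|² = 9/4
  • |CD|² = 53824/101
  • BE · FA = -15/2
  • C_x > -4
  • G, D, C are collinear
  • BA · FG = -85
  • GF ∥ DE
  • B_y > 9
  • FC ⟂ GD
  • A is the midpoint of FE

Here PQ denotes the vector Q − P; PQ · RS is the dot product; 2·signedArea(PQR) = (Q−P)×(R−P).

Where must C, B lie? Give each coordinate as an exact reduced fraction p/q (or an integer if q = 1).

B = (-5, 19/2)
C = (-374/101, -199/101)

1. C_x = -374/101  [G, D, C are collinear ∩ FC ⟂ GD]
2. C_y = -199/101  [G, D, C are collinear ∩ FC ⟂ GD]
   → C = (-374/101, -199/101)
3. B_x = -5  [BA · FG = -85 ∩ BE · FA = -15/2]
4. B_y = 19/2  [BA · FG = -85 ∩ BE · FA = -15/2]
   → B = (-5, 19/2)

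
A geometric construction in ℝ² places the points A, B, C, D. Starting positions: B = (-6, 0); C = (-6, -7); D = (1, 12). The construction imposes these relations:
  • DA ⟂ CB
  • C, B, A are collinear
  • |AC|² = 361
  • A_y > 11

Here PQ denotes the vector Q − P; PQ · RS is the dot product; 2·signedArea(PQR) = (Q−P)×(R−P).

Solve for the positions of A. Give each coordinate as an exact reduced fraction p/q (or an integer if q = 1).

A = (-6, 12)

1. A_x = -6  [C, B, A are collinear ∩ DA ⟂ CB]
2. A_y = 12  [C, B, A are collinear ∩ DA ⟂ CB]
   → A = (-6, 12)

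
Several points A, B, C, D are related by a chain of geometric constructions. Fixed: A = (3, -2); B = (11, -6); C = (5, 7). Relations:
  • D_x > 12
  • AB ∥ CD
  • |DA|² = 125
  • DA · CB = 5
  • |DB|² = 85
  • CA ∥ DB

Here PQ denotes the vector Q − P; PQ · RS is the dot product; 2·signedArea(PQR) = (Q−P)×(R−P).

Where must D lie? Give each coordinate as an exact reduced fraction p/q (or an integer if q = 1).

D = (13, 3)

1. D_x = 13  [CA ∥ DB ∩ AB ∥ CD]
2. D_y = 3  [CA ∥ DB ∩ AB ∥ CD]
   → D = (13, 3)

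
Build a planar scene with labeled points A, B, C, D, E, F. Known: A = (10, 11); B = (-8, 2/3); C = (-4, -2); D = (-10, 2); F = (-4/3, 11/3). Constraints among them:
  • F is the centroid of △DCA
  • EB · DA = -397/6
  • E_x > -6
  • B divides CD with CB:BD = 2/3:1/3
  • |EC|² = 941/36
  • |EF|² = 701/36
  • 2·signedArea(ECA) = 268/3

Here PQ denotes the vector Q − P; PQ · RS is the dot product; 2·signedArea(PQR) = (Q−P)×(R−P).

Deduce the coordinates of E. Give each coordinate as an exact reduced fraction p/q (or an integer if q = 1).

1. E_x = -17/3  [2·signedArea(ECA) = 268/3 ∩ EB · DA = -397/6]
2. E_y = 17/6  [2·signedArea(ECA) = 268/3 ∩ EB · DA = -397/6]
   → E = (-17/3, 17/6)

E = (-17/3, 17/6)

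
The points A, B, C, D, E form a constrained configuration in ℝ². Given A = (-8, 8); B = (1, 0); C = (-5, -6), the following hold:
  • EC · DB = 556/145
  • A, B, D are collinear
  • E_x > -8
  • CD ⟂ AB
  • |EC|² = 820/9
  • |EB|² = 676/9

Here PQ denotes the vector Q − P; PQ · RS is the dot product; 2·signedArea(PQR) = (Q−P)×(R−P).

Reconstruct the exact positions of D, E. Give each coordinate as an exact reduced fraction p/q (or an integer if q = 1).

D = (91/145, 48/145)
E = (-7, 10/3)

1. D_x = 91/145  [A, B, D are collinear ∩ CD ⟂ AB]
2. D_y = 48/145  [A, B, D are collinear ∩ CD ⟂ AB]
   → D = (91/145, 48/145)
3. E_x = -7  [line -54/145·x + 48/145·y + -538/145 = 0 ∩ |EC|² = 820/9]
4. E_y = 10/3  [line -54/145·x + 48/145·y + -538/145 = 0 ∩ |EC|² = 820/9]
   → E = (-7, 10/3)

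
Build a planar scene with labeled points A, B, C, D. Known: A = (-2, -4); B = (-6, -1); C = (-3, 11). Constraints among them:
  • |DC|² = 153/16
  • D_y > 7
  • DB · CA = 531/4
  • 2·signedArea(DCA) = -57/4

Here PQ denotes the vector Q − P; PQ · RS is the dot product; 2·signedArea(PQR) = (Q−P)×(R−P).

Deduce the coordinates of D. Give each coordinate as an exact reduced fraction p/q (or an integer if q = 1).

D = (-15/4, 8)

1. D_x = -15/4  [2·signedArea(DCA) = -57/4 ∩ DB · CA = 531/4]
2. D_y = 8  [2·signedArea(DCA) = -57/4 ∩ DB · CA = 531/4]
   → D = (-15/4, 8)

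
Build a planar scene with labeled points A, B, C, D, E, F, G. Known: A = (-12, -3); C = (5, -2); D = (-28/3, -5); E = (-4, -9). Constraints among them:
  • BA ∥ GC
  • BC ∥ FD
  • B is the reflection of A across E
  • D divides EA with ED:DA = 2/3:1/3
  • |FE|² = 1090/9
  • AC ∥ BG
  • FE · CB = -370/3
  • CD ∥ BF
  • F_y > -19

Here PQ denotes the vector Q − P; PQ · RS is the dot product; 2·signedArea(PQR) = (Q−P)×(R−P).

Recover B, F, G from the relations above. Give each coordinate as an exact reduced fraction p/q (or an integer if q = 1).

B = (4, -15)
F = (-31/3, -18)
G = (21, -14)

1. B_x = 4  [B is the reflection of A across E]
2. B_y = -15  [B is the reflection of A across E]
   → B = (4, -15)
3. F_x = -31/3  [BC ∥ FD ∩ CD ∥ BF]
4. F_y = -18  [BC ∥ FD ∩ CD ∥ BF]
   → F = (-31/3, -18)
5. G_x = 21  [BA ∥ GC ∩ AC ∥ BG]
6. G_y = -14  [BA ∥ GC ∩ AC ∥ BG]
   → G = (21, -14)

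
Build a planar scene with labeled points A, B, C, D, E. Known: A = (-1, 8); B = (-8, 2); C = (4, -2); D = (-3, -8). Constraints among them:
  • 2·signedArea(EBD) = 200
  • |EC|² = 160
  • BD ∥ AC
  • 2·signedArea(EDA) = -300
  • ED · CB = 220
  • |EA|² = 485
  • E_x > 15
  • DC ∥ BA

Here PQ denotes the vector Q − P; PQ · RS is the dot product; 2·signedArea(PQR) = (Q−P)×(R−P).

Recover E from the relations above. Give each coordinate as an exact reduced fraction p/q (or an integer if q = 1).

1. E_x = 16  [2·signedArea(EBD) = 200 ∩ 2·signedArea(EDA) = -300]
2. E_y = -6  [2·signedArea(EBD) = 200 ∩ 2·signedArea(EDA) = -300]
   → E = (16, -6)

E = (16, -6)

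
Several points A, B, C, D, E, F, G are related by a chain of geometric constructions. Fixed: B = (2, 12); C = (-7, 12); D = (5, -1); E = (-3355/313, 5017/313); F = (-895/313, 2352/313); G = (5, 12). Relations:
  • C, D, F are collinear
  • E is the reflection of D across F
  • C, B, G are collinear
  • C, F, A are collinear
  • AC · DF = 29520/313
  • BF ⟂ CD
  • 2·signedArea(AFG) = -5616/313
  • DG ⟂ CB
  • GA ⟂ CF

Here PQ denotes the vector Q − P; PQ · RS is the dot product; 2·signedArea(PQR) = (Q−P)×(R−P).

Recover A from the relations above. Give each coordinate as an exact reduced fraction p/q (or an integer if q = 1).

1. A_x = -463/313  [C, F, A are collinear ∩ GA ⟂ CF]
2. A_y = 1884/313  [C, F, A are collinear ∩ GA ⟂ CF]
   → A = (-463/313, 1884/313)

A = (-463/313, 1884/313)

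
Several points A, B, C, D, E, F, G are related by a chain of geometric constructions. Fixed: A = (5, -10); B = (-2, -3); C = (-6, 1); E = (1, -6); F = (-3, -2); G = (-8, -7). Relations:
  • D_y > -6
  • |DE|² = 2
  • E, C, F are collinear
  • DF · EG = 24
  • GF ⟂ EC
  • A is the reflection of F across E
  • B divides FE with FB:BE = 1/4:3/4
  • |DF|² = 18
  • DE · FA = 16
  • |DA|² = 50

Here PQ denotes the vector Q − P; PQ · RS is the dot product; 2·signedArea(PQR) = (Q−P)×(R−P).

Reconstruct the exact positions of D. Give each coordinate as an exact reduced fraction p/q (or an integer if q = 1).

1. D_x = 0  [DE · FA = 16 ∩ DF · EG = 24]
2. D_y = -5  [DE · FA = 16 ∩ DF · EG = 24]
   → D = (0, -5)

D = (0, -5)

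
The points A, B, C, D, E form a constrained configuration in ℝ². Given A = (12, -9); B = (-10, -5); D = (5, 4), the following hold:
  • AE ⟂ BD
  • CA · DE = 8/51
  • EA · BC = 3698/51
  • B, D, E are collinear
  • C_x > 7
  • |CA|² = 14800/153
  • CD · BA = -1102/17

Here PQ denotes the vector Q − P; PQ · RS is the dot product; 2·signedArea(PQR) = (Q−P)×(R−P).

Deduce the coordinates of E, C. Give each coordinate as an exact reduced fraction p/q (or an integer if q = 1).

1. E_x = 75/17  [B, D, E are collinear ∩ AE ⟂ BD]
2. E_y = 62/17  [B, D, E are collinear ∩ AE ⟂ BD]
   → E = (75/17, 62/17)
3. C_x = 364/51  [CA · DE = 8/51 ∩ EA · BC = 3698/51]
4. C_y = -23/51  [CA · DE = 8/51 ∩ EA · BC = 3698/51]
   → C = (364/51, -23/51)

C = (364/51, -23/51)
E = (75/17, 62/17)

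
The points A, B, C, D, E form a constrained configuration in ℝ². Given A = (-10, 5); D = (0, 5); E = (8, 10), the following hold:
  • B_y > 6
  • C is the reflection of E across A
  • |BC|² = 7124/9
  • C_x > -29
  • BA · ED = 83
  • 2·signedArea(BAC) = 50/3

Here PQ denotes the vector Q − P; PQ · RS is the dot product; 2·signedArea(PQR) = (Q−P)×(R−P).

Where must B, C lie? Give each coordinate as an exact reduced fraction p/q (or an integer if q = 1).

1. C_x = -28  [C is the reflection of E across A]
2. C_y = 0  [C is the reflection of E across A]
   → C = (-28, 0)
3. B_x = -2/3  [BA · ED = 83 ∩ 2·signedArea(BAC) = 50/3]
4. B_y = 20/3  [BA · ED = 83 ∩ 2·signedArea(BAC) = 50/3]
   → B = (-2/3, 20/3)

B = (-2/3, 20/3)
C = (-28, 0)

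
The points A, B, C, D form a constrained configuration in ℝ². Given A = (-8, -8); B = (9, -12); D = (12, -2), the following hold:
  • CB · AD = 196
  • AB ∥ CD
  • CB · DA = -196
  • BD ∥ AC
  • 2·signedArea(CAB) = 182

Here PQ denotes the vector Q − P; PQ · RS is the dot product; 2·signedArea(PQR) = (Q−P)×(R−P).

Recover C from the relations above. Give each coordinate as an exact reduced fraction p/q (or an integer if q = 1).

1. C_x = -5  [AB ∥ CD ∩ BD ∥ AC]
2. C_y = 2  [AB ∥ CD ∩ BD ∥ AC]
   → C = (-5, 2)

C = (-5, 2)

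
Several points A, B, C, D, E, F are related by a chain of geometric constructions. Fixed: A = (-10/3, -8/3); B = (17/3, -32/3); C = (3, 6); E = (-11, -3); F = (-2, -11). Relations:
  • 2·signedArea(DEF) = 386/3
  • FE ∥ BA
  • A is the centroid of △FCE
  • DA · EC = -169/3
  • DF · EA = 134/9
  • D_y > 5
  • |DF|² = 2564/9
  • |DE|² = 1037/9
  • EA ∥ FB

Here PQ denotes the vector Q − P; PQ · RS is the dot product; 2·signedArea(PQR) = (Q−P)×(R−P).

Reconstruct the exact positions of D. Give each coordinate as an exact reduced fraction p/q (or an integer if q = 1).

1. D_x = -14/3  [2·signedArea(DEF) = 386/3 ∩ DA · EC = -169/3]
2. D_y = 17/3  [2·signedArea(DEF) = 386/3 ∩ DA · EC = -169/3]
   → D = (-14/3, 17/3)

D = (-14/3, 17/3)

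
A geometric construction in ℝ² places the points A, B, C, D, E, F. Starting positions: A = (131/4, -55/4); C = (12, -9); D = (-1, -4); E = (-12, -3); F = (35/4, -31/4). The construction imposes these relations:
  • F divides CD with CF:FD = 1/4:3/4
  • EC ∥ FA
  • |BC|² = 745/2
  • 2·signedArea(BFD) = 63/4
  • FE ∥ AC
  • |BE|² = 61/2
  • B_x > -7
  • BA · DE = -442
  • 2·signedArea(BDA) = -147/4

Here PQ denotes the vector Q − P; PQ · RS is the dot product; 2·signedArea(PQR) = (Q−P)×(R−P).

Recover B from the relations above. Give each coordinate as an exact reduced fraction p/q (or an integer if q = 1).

B = (-13/2, -7/2)

1. B_x = -13/2  [2·signedArea(BDA) = -147/4 ∩ BA · DE = -442]
2. B_y = -7/2  [2·signedArea(BDA) = -147/4 ∩ BA · DE = -442]
   → B = (-13/2, -7/2)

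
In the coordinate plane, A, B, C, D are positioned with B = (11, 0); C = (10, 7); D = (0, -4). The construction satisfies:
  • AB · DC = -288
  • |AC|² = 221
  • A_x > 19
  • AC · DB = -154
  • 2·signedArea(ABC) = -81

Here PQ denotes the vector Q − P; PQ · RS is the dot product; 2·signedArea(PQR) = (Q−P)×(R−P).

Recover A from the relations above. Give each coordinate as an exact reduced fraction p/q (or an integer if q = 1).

A = (20, 18)

1. A_x = 20  [2·signedArea(ABC) = -81 ∩ AB · DC = -288]
2. A_y = 18  [2·signedArea(ABC) = -81 ∩ AB · DC = -288]
   → A = (20, 18)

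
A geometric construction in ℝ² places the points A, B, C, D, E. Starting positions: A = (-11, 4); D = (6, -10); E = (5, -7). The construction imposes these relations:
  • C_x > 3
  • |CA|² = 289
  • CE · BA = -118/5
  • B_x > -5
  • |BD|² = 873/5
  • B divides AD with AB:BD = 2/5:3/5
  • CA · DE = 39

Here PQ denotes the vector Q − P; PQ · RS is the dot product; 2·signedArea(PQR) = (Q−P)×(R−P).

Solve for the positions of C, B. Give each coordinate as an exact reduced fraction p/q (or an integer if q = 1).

B = (-21/5, -8/5)
C = (4, -4)

1. C_x = 4  [line 1·x + -3·y + -16 = 0 ∩ |CA|² = 289]
2. C_y = -4  [line 1·x + -3·y + -16 = 0 ∩ |CA|² = 289]
   → C = (4, -4)
3. B_x = -21/5  [CE · BA = -118/5 ∩ B divides AD with AB:BD = 2/5:3/5]
4. B_y = -8/5  [CE · BA = -118/5 ∩ B divides AD with AB:BD = 2/5:3/5]
   → B = (-21/5, -8/5)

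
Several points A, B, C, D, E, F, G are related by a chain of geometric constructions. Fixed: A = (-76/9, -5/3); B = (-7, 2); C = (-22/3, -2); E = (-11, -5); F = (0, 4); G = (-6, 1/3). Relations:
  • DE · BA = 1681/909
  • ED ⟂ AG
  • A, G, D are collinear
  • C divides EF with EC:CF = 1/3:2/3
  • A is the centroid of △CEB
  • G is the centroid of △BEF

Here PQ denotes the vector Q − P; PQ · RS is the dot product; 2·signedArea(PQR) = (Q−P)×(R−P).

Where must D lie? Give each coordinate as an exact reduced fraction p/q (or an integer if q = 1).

D = (-2345/202, -2579/606)

1. D_x = -2345/202  [A, G, D are collinear ∩ ED ⟂ AG]
2. D_y = -2579/606  [A, G, D are collinear ∩ ED ⟂ AG]
   → D = (-2345/202, -2579/606)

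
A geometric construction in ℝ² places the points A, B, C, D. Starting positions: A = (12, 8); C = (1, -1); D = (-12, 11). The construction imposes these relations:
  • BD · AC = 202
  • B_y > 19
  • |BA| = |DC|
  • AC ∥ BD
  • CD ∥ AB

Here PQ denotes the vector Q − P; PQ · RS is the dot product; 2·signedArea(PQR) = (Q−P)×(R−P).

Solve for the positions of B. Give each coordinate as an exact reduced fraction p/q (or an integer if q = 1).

B = (-1, 20)

1. B_x = -1  [AC ∥ BD ∩ CD ∥ AB]
2. B_y = 20  [AC ∥ BD ∩ CD ∥ AB]
   → B = (-1, 20)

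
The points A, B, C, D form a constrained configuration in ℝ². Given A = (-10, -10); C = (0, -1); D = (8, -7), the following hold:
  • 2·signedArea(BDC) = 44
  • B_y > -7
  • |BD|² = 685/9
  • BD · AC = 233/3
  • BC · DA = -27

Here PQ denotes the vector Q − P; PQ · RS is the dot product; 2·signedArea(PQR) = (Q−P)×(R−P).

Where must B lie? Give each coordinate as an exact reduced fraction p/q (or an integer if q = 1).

B = (-2/3, -6)

1. B_x = -2/3  [BC · DA = -27 ∩ 2·signedArea(BDC) = 44]
2. B_y = -6  [BC · DA = -27 ∩ 2·signedArea(BDC) = 44]
   → B = (-2/3, -6)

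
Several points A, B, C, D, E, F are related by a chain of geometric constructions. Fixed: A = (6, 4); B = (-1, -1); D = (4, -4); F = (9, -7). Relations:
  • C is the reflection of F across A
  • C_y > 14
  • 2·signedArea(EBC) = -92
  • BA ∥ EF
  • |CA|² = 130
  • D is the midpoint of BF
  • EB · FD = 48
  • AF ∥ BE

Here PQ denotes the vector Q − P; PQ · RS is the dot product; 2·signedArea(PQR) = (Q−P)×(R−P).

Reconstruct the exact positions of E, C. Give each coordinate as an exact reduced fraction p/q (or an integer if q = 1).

1. E_x = 2  [BA ∥ EF ∩ AF ∥ BE]
2. E_y = -12  [BA ∥ EF ∩ AF ∥ BE]
   → E = (2, -12)
3. C_x = 3  [C is the reflection of F across A]
4. C_y = 15  [C is the reflection of F across A]
   → C = (3, 15)

C = (3, 15)
E = (2, -12)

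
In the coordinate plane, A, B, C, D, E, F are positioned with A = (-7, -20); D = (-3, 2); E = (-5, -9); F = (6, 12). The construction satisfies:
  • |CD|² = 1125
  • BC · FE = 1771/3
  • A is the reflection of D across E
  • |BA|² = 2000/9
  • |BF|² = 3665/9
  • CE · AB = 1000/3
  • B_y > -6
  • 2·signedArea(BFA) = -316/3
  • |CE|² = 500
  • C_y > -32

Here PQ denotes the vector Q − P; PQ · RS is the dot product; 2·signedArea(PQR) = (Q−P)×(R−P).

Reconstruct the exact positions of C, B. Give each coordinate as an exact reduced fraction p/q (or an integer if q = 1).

B = (-13/3, -16/3)
C = (-9, -31)

1. B_x = -13/3  [line 32·x + -13·y + 208/3 = 0 ∩ |BA|² = 2000/9]
2. B_y = -16/3  [line 32·x + -13·y + 208/3 = 0 ∩ |BA|² = 2000/9]
   → B = (-13/3, -16/3)
3. C_x = -9  [CE · AB = 1000/3 ∩ BC · FE = 1771/3]
4. C_y = -31  [CE · AB = 1000/3 ∩ BC · FE = 1771/3]
   → C = (-9, -31)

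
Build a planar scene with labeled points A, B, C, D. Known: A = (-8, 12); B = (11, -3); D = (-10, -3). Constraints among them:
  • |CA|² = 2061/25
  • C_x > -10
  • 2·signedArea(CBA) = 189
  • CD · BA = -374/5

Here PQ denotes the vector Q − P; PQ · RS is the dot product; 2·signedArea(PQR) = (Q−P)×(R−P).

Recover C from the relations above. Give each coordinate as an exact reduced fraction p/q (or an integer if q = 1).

1. C_x = -46/5  [2·signedArea(CBA) = 189 ∩ CD · BA = -374/5]
2. C_y = 3  [2·signedArea(CBA) = 189 ∩ CD · BA = -374/5]
   → C = (-46/5, 3)

C = (-46/5, 3)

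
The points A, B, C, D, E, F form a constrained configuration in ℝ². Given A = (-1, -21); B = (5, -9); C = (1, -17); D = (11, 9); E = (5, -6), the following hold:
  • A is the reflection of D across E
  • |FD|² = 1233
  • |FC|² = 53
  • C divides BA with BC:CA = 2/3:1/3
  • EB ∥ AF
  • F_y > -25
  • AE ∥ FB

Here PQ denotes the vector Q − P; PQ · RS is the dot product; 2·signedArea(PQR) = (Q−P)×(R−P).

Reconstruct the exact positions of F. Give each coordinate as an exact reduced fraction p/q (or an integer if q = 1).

F = (-1, -24)

1. F_x = -1  [AE ∥ FB ∩ EB ∥ AF]
2. F_y = -24  [AE ∥ FB ∩ EB ∥ AF]
   → F = (-1, -24)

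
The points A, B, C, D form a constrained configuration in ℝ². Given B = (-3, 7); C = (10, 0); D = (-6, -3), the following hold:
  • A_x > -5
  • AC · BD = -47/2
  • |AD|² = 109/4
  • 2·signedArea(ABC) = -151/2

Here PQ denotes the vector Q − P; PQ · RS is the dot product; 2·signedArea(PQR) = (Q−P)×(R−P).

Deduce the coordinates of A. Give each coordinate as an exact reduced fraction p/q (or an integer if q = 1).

1. A_x = -9/2  [2·signedArea(ABC) = -151/2 ∩ AC · BD = -47/2]
2. A_y = 2  [2·signedArea(ABC) = -151/2 ∩ AC · BD = -47/2]
   → A = (-9/2, 2)

A = (-9/2, 2)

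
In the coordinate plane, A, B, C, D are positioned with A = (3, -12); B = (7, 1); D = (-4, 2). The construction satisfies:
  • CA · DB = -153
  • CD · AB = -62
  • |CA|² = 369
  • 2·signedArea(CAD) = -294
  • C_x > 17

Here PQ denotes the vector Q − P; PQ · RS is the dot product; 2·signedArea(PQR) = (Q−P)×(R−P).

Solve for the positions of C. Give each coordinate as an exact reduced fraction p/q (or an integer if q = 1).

1. C_x = 18  [CA · DB = -153 ∩ CD · AB = -62]
2. C_y = 0  [CA · DB = -153 ∩ CD · AB = -62]
   → C = (18, 0)

C = (18, 0)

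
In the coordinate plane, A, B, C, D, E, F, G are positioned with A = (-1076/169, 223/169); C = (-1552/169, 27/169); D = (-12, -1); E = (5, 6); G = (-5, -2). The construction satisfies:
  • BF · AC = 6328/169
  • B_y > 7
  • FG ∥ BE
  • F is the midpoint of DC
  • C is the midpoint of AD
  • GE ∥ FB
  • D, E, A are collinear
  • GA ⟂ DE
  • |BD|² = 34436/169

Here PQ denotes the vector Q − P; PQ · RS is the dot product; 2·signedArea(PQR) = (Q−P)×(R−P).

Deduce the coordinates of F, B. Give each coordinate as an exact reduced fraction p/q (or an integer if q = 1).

B = (-100/169, 1281/169)
F = (-1790/169, -71/169)

1. F_x = -1790/169  [F is the midpoint of DC]
2. F_y = -71/169  [F is the midpoint of DC]
   → F = (-1790/169, -71/169)
3. B_x = -100/169  [FG ∥ BE ∩ GE ∥ FB]
4. B_y = 1281/169  [FG ∥ BE ∩ GE ∥ FB]
   → B = (-100/169, 1281/169)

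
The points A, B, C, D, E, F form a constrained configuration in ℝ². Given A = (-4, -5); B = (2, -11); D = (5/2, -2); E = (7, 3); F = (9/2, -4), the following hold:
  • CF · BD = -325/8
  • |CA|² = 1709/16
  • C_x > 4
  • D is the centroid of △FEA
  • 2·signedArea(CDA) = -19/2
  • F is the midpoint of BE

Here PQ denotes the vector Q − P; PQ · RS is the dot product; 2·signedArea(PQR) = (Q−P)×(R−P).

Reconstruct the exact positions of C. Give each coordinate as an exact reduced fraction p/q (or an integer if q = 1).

1. C_x = 19/4  [2·signedArea(CDA) = -19/2 ∩ CF · BD = -325/8]
2. C_y = 1/2  [2·signedArea(CDA) = -19/2 ∩ CF · BD = -325/8]
   → C = (19/4, 1/2)

C = (19/4, 1/2)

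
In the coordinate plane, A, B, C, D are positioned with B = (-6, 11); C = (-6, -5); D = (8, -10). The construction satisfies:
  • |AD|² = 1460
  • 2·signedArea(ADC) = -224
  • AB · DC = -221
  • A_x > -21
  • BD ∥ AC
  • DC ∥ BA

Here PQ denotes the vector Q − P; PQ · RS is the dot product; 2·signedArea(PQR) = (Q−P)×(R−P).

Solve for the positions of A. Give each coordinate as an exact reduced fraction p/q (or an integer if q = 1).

A = (-20, 16)

1. A_x = -20  [BD ∥ AC ∩ DC ∥ BA]
2. A_y = 16  [BD ∥ AC ∩ DC ∥ BA]
   → A = (-20, 16)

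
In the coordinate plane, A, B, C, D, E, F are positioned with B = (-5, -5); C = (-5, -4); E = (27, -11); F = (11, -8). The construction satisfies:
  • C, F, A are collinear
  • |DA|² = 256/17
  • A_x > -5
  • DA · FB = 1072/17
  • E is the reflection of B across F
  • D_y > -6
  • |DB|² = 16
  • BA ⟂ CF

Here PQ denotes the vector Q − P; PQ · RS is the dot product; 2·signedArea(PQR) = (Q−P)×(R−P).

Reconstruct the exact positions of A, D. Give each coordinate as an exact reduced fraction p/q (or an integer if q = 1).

1. A_x = -81/17  [C, F, A are collinear ∩ BA ⟂ CF]
2. A_y = -69/17  [C, F, A are collinear ∩ BA ⟂ CF]
   → A = (-81/17, -69/17)
3. D_x = -1  [line 16·x + -3·y + 1 = 0 ∩ |DB|² = 16]
4. D_y = -5  [line 16·x + -3·y + 1 = 0 ∩ |DB|² = 16]
   → D = (-1, -5)

A = (-81/17, -69/17)
D = (-1, -5)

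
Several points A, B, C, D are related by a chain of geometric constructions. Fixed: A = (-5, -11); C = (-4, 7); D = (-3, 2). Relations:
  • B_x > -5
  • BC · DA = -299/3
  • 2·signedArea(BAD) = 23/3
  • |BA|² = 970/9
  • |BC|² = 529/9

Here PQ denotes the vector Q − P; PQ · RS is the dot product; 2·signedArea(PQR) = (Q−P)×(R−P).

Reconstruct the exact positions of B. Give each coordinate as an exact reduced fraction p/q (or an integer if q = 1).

1. B_x = -4  [2·signedArea(BAD) = 23/3 ∩ BC · DA = -299/3]
2. B_y = -2/3  [2·signedArea(BAD) = 23/3 ∩ BC · DA = -299/3]
   → B = (-4, -2/3)

B = (-4, -2/3)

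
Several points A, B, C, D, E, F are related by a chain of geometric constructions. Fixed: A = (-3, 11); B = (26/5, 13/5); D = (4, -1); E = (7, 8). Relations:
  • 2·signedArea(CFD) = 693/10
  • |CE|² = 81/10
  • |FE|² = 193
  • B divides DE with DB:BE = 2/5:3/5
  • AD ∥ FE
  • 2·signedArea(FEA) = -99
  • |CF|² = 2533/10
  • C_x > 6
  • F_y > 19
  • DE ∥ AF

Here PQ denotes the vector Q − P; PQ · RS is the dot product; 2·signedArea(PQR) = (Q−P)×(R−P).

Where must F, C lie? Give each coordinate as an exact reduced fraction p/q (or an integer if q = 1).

C = (61/10, 53/10)
F = (0, 20)

1. F_x = 0  [AD ∥ FE ∩ DE ∥ AF]
2. F_y = 20  [AD ∥ FE ∩ DE ∥ AF]
   → F = (0, 20)
3. C_x = 61/10  [line 21·x + 4·y + -1493/10 = 0 ∩ |CF|² = 2533/10]
4. C_y = 53/10  [line 21·x + 4·y + -1493/10 = 0 ∩ |CF|² = 2533/10]
   → C = (61/10, 53/10)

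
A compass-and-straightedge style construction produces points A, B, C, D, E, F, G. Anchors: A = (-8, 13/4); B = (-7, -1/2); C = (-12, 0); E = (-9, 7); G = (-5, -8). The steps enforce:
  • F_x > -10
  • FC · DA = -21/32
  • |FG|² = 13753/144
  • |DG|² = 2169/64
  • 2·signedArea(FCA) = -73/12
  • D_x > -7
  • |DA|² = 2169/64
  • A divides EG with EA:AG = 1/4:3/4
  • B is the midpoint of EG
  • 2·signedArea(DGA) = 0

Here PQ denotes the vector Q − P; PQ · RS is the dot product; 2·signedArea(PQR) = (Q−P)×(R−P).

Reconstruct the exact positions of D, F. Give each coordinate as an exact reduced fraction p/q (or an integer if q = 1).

D = (-13/2, -19/8)
F = (-9, 11/12)

1. D_x = -13/2  [line -45/4·x + -3·y + -321/4 = 0 ∩ |DA|² = 2169/64]
2. D_y = -19/8  [line -45/4·x + -3·y + -321/4 = 0 ∩ |DA|² = 2169/64]
   → D = (-13/2, -19/8)
3. F_x = -9  [FC · DA = -21/32 ∩ 2·signedArea(FCA) = -73/12]
4. F_y = 11/12  [FC · DA = -21/32 ∩ 2·signedArea(FCA) = -73/12]
   → F = (-9, 11/12)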